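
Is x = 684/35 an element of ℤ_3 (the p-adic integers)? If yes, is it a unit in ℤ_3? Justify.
x ∈ ℤ_3 but not a unit; v_3(x) = 2 > 0

ℤ_3 = {x ∈ ℚ_3 : v_3(x) ≥ 0} and ℤ_3^× = {x ∈ ℤ_3 : v_3(x) = 0}. Here v_3(684/35) = v_3(num) − v_3(den) = 2; compare against these criteria.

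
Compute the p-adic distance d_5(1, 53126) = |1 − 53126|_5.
d_5(1, 53126) = 1/3125

Step 1 — x − y = 1 − 53126 = -53125. Step 2 — v_5(-53125) = 5 (factor: -53125 = −(5^5 · 17); the sign does not affect v_p). Step 3 — |x − y|_5 = 5^{-5} = 1/3125.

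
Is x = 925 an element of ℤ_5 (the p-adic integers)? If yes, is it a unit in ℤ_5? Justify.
x ∈ ℤ_5 but not a unit; v_5(x) = 2 > 0

ℤ_5 = {x ∈ ℚ_5 : v_5(x) ≥ 0} and ℤ_5^× = {x ∈ ℤ_5 : v_5(x) = 0}. Here v_5(925) = v_5(num) − v_5(den) = 2; compare against these criteria.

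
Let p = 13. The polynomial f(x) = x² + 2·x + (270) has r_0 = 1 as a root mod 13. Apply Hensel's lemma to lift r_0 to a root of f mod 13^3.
r_2 = 313 (mod 2197)

Hensel: r_{i+1} = r_i − f(r_i)·(f′(r_i))^{-1} mod 13^{i+2}, f′(x) = 2x + 2. Iterate:
  r_0 = 1 (mod 13)
  r_1 = 144 (mod 169)
  r_2 = 313 (mod 2197)
Final: r = 313 satisfies f(r) ≡ 0 mod 13^3.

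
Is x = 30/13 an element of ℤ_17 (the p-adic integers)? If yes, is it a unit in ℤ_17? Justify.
x ∈ ℤ_17^× (unit); v_17(x) = 0

ℤ_17 = {x ∈ ℚ_17 : v_17(x) ≥ 0} and ℤ_17^× = {x ∈ ℤ_17 : v_17(x) = 0}. Here v_17(30/13) = v_17(num) − v_17(den) = 0; compare against these criteria.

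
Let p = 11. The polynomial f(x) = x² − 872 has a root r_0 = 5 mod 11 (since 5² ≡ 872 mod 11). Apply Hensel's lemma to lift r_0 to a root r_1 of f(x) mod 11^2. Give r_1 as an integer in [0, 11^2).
r_1 = 5 (mod 121)

Hensel's recurrence: r_{i+1} = r_i − f(r_i)·(f′(r_i))^{-1} mod 11^{i+2}, with f′(x) = 2x. Iterate:
  r_0 = 5 (mod 11)
  r_1 = 5 (mod 121)
Final: r_1 = 5, and one checks f(r_1) ≡ 0 mod 11^2.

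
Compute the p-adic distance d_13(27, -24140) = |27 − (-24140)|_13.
d_13(27, -24140) = 1/2197

Step 1 — x − y = 27 − (-24140) = 24167. Step 2 — v_13(24167) = 3 (factor: 24167 = (13^3 · 11); the sign does not affect v_p). Step 3 — |x − y|_13 = 13^{-3} = 1/2197.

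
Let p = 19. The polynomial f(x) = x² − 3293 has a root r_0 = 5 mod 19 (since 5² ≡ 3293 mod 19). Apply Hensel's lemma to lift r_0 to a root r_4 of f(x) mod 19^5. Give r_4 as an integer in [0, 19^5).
r_4 = 421330 (mod 2476099)

Hensel's recurrence: r_{i+1} = r_i − f(r_i)·(f′(r_i))^{-1} mod 19^{i+2}, with f′(x) = 2x. Iterate:
  r_0 = 5 (mod 19)
  r_1 = 43 (mod 361)
  r_2 = 2931 (mod 6859)
  r_3 = 30367 (mod 130321)
  r_4 = 421330 (mod 2476099)
Final: r_4 = 421330, and one checks f(r_4) ≡ 0 mod 19^5.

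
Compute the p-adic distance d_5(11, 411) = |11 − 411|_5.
d_5(11, 411) = 1/25

Step 1 — x − y = 11 − 411 = -400. Step 2 — v_5(-400) = 2 (factor: -400 = −(5^2 · 16); the sign does not affect v_p). Step 3 — |x − y|_5 = 5^{-2} = 1/25.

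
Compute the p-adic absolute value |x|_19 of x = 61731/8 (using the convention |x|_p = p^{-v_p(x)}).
|61731/8|_19 = 1/6859

Step 1 — compute v_19(x) by factoring powers of 19 out of the numerator and denominator: v_19(61731/8) = 3. Step 2 — apply |x|_p = p^{-v_p(x)} = 19^{-3} = 1/6859.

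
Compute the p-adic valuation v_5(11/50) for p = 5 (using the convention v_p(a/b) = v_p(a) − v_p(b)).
v_5(11/50) = -2

Factor powers of 5 from the numerator and denominator of the reduced fraction: 11 = 5^0 · 11 and 50 = 5^2 · 2. Apply v_p(a/b) = v_p(a) − v_p(b): v_5(11/50) = 0 − 2 = -2.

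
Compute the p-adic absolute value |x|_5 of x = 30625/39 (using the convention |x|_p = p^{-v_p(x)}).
|30625/39|_5 = 1/625

Step 1 — compute v_5(x) by factoring powers of 5 out of the numerator and denominator: v_5(30625/39) = 4. Step 2 — apply |x|_p = p^{-v_p(x)} = 5^{-4} = 1/625.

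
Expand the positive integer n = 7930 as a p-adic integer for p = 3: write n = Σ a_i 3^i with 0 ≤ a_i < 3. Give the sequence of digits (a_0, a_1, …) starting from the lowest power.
(a_0, a_1, …) = (1, 0, 2, 2, 1, 2, 1, 0, 1)

Repeated division by 3 gives the digits low-to-high: 7930 = 1 + 2·3^2 + 2·3^3 + 1·3^4 + 2·3^5 + 1·3^6 + 1·3^8. Digit sequence: (1, 0, 2, 2, 1, 2, 1, 0, 1).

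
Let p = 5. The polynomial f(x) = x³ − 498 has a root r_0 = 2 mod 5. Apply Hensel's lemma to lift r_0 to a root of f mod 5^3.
r_2 = 72 (mod 125)

Hensel: r_{i+1} = r_i − f(r_i)/f′(r_i) mod 5^{i+2}, where f′(x) = 3x². Iterate:
  r_0 = 2 (mod 5)
  r_1 = 22 (mod 25)
  r_2 = 72 (mod 125)
Final: r = 72 with f(r) ≡ 0 mod 5^3.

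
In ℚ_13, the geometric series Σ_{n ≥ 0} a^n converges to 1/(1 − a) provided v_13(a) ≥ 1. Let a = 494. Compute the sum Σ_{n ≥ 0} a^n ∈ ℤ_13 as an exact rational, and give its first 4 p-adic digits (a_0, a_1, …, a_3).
Σ a^n = 1/(1 − a) = -1/493;  first 4 digits = (1, 12, 3, 6)

v_13(a) = 1 ≥ 1, so the series converges in ℤ_13 to 1/(1 − a) = 1/(1 − 494) = -1/493. Expand this rational in ℤ_13: compute digits iteratively via d_i = x_i mod 13, x_{i+1} = (x_i − d_i)/13. The first 4 digits are (1, 12, 3, 6).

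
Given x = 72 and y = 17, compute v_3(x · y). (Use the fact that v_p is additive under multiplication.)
v_3(1224) = 2

v_p(x) = 2 (factor: 72 = 3^2 · 8); v_p(y) = 0 (factor: 17 = 3^0 · 17). Additivity: v_p(xy) = v_p(x) + v_p(y) = 2 + 0 = 2. (Direct check: xy = 1224 = 3^2 · (136).)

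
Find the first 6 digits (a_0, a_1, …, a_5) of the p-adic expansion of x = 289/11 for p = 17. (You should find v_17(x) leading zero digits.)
(a_0, …, a_5) = (0, 0, 14, 10, 4, 9)

v_17(289/11) = 2, so a_0 = ... = a_1 = 0. Factor out: x = 17^2 · u with u = 1/11 a unit in ℤ_17. Expand u iteratively via a_{v+i} = u_i mod 17, u_{i+1} = (u_i − a_{v+i})/17:
  u_0 = 1/11;  a_2 = 14;  u_1 = (u_0 − 14)/17 = -9/11
  u_1 = -9/11;  a_3 = 10;  u_2 = (u_1 − 10)/17 = -7/11
  u_2 = -7/11;  a_4 = 4;  u_3 = (u_2 − 4)/17 = -3/11
  u_3 = -3/11;  a_5 = 9;  u_4 = (u_3 − 9)/17 = -6/11
Digits: (0, 0, 14, 10, 4, 9).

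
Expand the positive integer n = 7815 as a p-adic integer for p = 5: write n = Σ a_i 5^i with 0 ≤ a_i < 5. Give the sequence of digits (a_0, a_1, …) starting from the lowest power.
(a_0, a_1, …) = (0, 3, 2, 2, 2, 2)

Repeated division by 5 gives the digits low-to-high: 7815 = 3·5^1 + 2·5^2 + 2·5^3 + 2·5^4 + 2·5^5. Digit sequence: (0, 3, 2, 2, 2, 2).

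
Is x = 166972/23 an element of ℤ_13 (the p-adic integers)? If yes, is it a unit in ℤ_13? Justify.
x ∈ ℤ_13 but not a unit; v_13(x) = 3 > 0

ℤ_13 = {x ∈ ℚ_13 : v_13(x) ≥ 0} and ℤ_13^× = {x ∈ ℤ_13 : v_13(x) = 0}. Here v_13(166972/23) = v_13(num) − v_13(den) = 3; compare against these criteria.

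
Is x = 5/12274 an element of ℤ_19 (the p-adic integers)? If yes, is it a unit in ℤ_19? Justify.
x ∉ ℤ_19 (v_19(x) = -2 < 0)

ℤ_19 = {x ∈ ℚ_19 : v_19(x) ≥ 0} and ℤ_19^× = {x ∈ ℤ_19 : v_19(x) = 0}. Here v_19(5/12274) = v_19(num) − v_19(den) = -2; compare against these criteria.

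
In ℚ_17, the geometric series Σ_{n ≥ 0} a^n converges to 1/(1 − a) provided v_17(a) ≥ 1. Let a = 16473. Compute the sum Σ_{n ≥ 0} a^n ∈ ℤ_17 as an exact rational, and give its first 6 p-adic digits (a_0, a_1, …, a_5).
Σ a^n = 1/(1 − a) = -1/16472;  first 6 digits = (1, 0, 6, 3, 2, 4)

v_17(a) = 2 ≥ 1, so the series converges in ℤ_17 to 1/(1 − a) = 1/(1 − 16473) = -1/16472. Expand this rational in ℤ_17: compute digits iteratively via d_i = x_i mod 17, x_{i+1} = (x_i − d_i)/17. The first 6 digits are (1, 0, 6, 3, 2, 4).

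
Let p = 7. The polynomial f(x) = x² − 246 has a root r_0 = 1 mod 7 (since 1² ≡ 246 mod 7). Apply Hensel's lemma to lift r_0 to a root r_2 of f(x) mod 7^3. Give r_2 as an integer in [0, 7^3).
r_2 = 295 (mod 343)

Hensel's recurrence: r_{i+1} = r_i − f(r_i)·(f′(r_i))^{-1} mod 7^{i+2}, with f′(x) = 2x. Iterate:
  r_0 = 1 (mod 7)
  r_1 = 1 (mod 49)
  r_2 = 295 (mod 343)
Final: r_2 = 295, and one checks f(r_2) ≡ 0 mod 7^3.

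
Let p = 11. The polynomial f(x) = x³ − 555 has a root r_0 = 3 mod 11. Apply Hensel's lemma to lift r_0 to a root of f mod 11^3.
r_2 = 399 (mod 1331)

Hensel: r_{i+1} = r_i − f(r_i)/f′(r_i) mod 11^{i+2}, where f′(x) = 3x². Iterate:
  r_0 = 3 (mod 11)
  r_1 = 36 (mod 121)
  r_2 = 399 (mod 1331)
Final: r = 399 with f(r) ≡ 0 mod 11^3.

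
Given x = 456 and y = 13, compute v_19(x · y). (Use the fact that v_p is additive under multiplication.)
v_19(5928) = 1

v_p(x) = 1 (factor: 456 = 19^1 · 24); v_p(y) = 0 (factor: 13 = 19^0 · 13). Additivity: v_p(xy) = v_p(x) + v_p(y) = 1 + 0 = 1. (Direct check: xy = 5928 = 19^1 · (312).)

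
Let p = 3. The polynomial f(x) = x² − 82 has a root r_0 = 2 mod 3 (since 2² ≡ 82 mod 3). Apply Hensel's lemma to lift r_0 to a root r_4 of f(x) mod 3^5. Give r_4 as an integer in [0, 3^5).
r_4 = 80 (mod 243)

Hensel's recurrence: r_{i+1} = r_i − f(r_i)·(f′(r_i))^{-1} mod 3^{i+2}, with f′(x) = 2x. Iterate:
  r_0 = 2 (mod 3)
  r_1 = 8 (mod 9)
  r_2 = 26 (mod 27)
  r_3 = 80 (mod 81)
  r_4 = 80 (mod 243)
Final: r_4 = 80, and one checks f(r_4) ≡ 0 mod 3^5.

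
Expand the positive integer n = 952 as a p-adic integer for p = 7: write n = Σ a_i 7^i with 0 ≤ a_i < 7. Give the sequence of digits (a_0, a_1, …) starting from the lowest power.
(a_0, a_1, …) = (0, 3, 5, 2)

Repeated division by 7 gives the digits low-to-high: 952 = 3·7^1 + 5·7^2 + 2·7^3. Digit sequence: (0, 3, 5, 2).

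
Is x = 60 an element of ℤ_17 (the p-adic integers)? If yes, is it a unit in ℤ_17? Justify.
x ∈ ℤ_17^× (unit); v_17(x) = 0

ℤ_17 = {x ∈ ℚ_17 : v_17(x) ≥ 0} and ℤ_17^× = {x ∈ ℤ_17 : v_17(x) = 0}. Here v_17(60) = v_17(num) − v_17(den) = 0; compare against these criteria.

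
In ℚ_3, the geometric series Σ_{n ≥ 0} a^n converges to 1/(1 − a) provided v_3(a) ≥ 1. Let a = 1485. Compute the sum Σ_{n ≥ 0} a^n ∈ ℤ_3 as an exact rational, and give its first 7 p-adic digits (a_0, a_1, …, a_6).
Σ a^n = 1/(1 − a) = -1/1484;  first 7 digits = (1, 0, 0, 1, 0, 0, 0)

v_3(a) = 3 ≥ 1, so the series converges in ℤ_3 to 1/(1 − a) = 1/(1 − 1485) = -1/1484. Expand this rational in ℤ_3: compute digits iteratively via d_i = x_i mod 3, x_{i+1} = (x_i − d_i)/3. The first 7 digits are (1, 0, 0, 1, 0, 0, 0).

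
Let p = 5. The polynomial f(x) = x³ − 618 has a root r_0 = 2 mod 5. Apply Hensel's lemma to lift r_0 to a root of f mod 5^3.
r_2 = 82 (mod 125)

Hensel: r_{i+1} = r_i − f(r_i)/f′(r_i) mod 5^{i+2}, where f′(x) = 3x². Iterate:
  r_0 = 2 (mod 5)
  r_1 = 7 (mod 25)
  r_2 = 82 (mod 125)
Final: r = 82 with f(r) ≡ 0 mod 5^3.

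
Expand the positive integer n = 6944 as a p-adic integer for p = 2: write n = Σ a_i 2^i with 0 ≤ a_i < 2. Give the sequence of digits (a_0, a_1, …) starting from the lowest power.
(a_0, a_1, …) = (0, 0, 0, 0, 0, 1, 0, 0, 1, 1, 0, 1, 1)

Repeated division by 2 gives the digits low-to-high: 6944 = 1·2^5 + 1·2^8 + 1·2^9 + 1·2^11 + 1·2^12. Digit sequence: (0, 0, 0, 0, 0, 1, 0, 0, 1, 1, 0, 1, 1).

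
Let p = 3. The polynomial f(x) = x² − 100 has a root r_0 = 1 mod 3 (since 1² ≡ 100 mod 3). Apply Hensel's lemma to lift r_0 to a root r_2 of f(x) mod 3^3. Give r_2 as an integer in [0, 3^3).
r_2 = 10 (mod 27)

Hensel's recurrence: r_{i+1} = r_i − f(r_i)·(f′(r_i))^{-1} mod 3^{i+2}, with f′(x) = 2x. Iterate:
  r_0 = 1 (mod 3)
  r_1 = 1 (mod 9)
  r_2 = 10 (mod 27)
Final: r_2 = 10, and one checks f(r_2) ≡ 0 mod 3^3.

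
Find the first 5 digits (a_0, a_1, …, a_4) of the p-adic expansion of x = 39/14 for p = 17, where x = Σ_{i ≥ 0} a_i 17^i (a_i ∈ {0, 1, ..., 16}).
(a_0, …, a_4) = (4, 6, 13, 15, 10)

v_17(39/14) = 0 (numerator and denominator both coprime to 17), so x ∈ ℤ_17^×. Compute digits iteratively via a_i = x_i mod 17, x_{i+1} = (x_i − a_i)/17, with x_0 = x:
  x_0 = 39/14;  a_0 = 4;  x_1 = (x_0 − 4)/17 = -1/14
  x_1 = -1/14;  a_1 = 6;  x_2 = (x_1 − 6)/17 = -5/14
  x_2 = -5/14;  a_2 = 13;  x_3 = (x_2 − 13)/17 = -11/14
  x_3 = -11/14;  a_3 = 15;  x_4 = (x_3 − 15)/17 = -13/14
  x_4 = -13/14;  a_4 = 10;  x_5 = (x_4 − 10)/17 = -9/14
Digits: (4, 6, 13, 15, 10).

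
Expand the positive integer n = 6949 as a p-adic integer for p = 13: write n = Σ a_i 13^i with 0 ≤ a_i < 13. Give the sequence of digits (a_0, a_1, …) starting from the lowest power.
(a_0, a_1, …) = (7, 1, 2, 3)

Repeated division by 13 gives the digits low-to-high: 6949 = 7 + 1·13^1 + 2·13^2 + 3·13^3. Digit sequence: (7, 1, 2, 3).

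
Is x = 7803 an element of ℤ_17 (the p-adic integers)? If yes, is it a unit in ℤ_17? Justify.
x ∈ ℤ_17 but not a unit; v_17(x) = 2 > 0

ℤ_17 = {x ∈ ℚ_17 : v_17(x) ≥ 0} and ℤ_17^× = {x ∈ ℤ_17 : v_17(x) = 0}. Here v_17(7803) = v_17(num) − v_17(den) = 2; compare against these criteria.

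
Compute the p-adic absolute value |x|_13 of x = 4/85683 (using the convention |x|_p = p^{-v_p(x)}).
|4/85683|_13 = 28561

Step 1 — compute v_13(x) by factoring powers of 13 out of the numerator and denominator: v_13(4/85683) = -4. Step 2 — apply |x|_p = p^{-v_p(x)} = 13^{4} = 28561.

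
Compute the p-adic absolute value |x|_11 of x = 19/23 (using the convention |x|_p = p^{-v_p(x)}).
|19/23|_11 = 1

Step 1 — compute v_11(x) by factoring powers of 11 out of the numerator and denominator: v_11(19/23) = 0. Step 2 — apply |x|_p = p^{-v_p(x)} = 11^{0} = 1.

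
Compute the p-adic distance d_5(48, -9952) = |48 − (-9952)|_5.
d_5(48, -9952) = 1/625

Step 1 — x − y = 48 − (-9952) = 10000. Step 2 — v_5(10000) = 4 (factor: 10000 = (5^4 · 16); the sign does not affect v_p). Step 3 — |x − y|_5 = 5^{-4} = 1/625.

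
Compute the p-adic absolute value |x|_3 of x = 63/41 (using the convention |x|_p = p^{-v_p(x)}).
|63/41|_3 = 1/9

Step 1 — compute v_3(x) by factoring powers of 3 out of the numerator and denominator: v_3(63/41) = 2. Step 2 — apply |x|_p = p^{-v_p(x)} = 3^{-2} = 1/9.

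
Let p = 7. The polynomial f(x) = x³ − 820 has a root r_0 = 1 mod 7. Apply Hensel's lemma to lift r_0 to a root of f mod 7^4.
r_3 = 1548 (mod 2401)

Hensel: r_{i+1} = r_i − f(r_i)/f′(r_i) mod 7^{i+2}, where f′(x) = 3x². Iterate:
  r_0 = 1 (mod 7)
  r_1 = 29 (mod 49)
  r_2 = 176 (mod 343)
  r_3 = 1548 (mod 2401)
Final: r = 1548 with f(r) ≡ 0 mod 7^4.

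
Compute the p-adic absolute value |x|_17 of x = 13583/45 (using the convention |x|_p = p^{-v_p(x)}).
|13583/45|_17 = 1/289

Step 1 — compute v_17(x) by factoring powers of 17 out of the numerator and denominator: v_17(13583/45) = 2. Step 2 — apply |x|_p = p^{-v_p(x)} = 17^{-2} = 1/289.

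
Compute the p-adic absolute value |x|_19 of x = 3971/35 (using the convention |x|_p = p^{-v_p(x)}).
|3971/35|_19 = 1/361

Step 1 — compute v_19(x) by factoring powers of 19 out of the numerator and denominator: v_19(3971/35) = 2. Step 2 — apply |x|_p = p^{-v_p(x)} = 19^{-2} = 1/361.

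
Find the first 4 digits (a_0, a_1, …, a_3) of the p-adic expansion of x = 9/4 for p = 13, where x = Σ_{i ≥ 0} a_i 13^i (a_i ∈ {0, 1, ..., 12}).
(a_0, …, a_3) = (12, 9, 9, 9)

v_13(9/4) = 0 (numerator and denominator both coprime to 13), so x ∈ ℤ_13^×. Compute digits iteratively via a_i = x_i mod 13, x_{i+1} = (x_i − a_i)/13, with x_0 = x:
  x_0 = 9/4;  a_0 = 12;  x_1 = (x_0 − 12)/13 = -3/4
  x_1 = -3/4;  a_1 = 9;  x_2 = (x_1 − 9)/13 = -3/4
  x_2 = -3/4;  a_2 = 9;  x_3 = (x_2 − 9)/13 = -3/4
  x_3 = -3/4;  a_3 = 9;  x_4 = (x_3 − 9)/13 = -3/4
Digits: (12, 9, 9, 9).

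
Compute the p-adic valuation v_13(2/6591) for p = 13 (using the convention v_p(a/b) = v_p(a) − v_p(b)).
v_13(2/6591) = -3

Factor powers of 13 from the numerator and denominator of the reduced fraction: 2 = 13^0 · 2 and 6591 = 13^3 · 3. Apply v_p(a/b) = v_p(a) − v_p(b): v_13(2/6591) = 0 − 3 = -3.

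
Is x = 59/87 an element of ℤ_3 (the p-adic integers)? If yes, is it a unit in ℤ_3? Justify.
x ∉ ℤ_3 (v_3(x) = -1 < 0)

ℤ_3 = {x ∈ ℚ_3 : v_3(x) ≥ 0} and ℤ_3^× = {x ∈ ℤ_3 : v_3(x) = 0}. Here v_3(59/87) = v_3(num) − v_3(den) = -1; compare against these criteria.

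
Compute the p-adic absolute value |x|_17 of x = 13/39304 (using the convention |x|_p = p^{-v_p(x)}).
|13/39304|_17 = 4913

Step 1 — compute v_17(x) by factoring powers of 17 out of the numerator and denominator: v_17(13/39304) = -3. Step 2 — apply |x|_p = p^{-v_p(x)} = 17^{3} = 4913.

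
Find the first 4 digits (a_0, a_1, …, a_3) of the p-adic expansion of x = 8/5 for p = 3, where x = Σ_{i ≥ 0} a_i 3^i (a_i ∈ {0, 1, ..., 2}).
(a_0, …, a_3) = (1, 2, 0, 1)

v_3(8/5) = 0 (numerator and denominator both coprime to 3), so x ∈ ℤ_3^×. Compute digits iteratively via a_i = x_i mod 3, x_{i+1} = (x_i − a_i)/3, with x_0 = x:
  x_0 = 8/5;  a_0 = 1;  x_1 = (x_0 − 1)/3 = 1/5
  x_1 = 1/5;  a_1 = 2;  x_2 = (x_1 − 2)/3 = -3/5
  x_2 = -3/5;  a_2 = 0;  x_3 = (x_2 − 0)/3 = -1/5
  x_3 = -1/5;  a_3 = 1;  x_4 = (x_3 − 1)/3 = -2/5
Digits: (1, 2, 0, 1).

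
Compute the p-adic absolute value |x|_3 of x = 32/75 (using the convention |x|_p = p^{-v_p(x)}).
|32/75|_3 = 3

Step 1 — compute v_3(x) by factoring powers of 3 out of the numerator and denominator: v_3(32/75) = -1. Step 2 — apply |x|_p = p^{-v_p(x)} = 3^{1} = 3.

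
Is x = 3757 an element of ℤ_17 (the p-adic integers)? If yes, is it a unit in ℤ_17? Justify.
x ∈ ℤ_17 but not a unit; v_17(x) = 2 > 0

ℤ_17 = {x ∈ ℚ_17 : v_17(x) ≥ 0} and ℤ_17^× = {x ∈ ℤ_17 : v_17(x) = 0}. Here v_17(3757) = v_17(num) − v_17(den) = 2; compare against these criteria.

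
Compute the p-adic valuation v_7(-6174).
v_7(-6174) = 3

v_7(n) is the largest exponent k such that 7^k divides n. Factor out: -6174 = -7^3 · 18. (Sign doesn't affect v_p.) So v_7(-6174) = 3.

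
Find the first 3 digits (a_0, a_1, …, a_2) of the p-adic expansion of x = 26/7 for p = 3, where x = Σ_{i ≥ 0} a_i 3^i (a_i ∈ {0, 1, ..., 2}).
(a_0, …, a_2) = (2, 1, 2)

v_3(26/7) = 0 (numerator and denominator both coprime to 3), so x ∈ ℤ_3^×. Compute digits iteratively via a_i = x_i mod 3, x_{i+1} = (x_i − a_i)/3, with x_0 = x:
  x_0 = 26/7;  a_0 = 2;  x_1 = (x_0 − 2)/3 = 4/7
  x_1 = 4/7;  a_1 = 1;  x_2 = (x_1 − 1)/3 = -1/7
  x_2 = -1/7;  a_2 = 2;  x_3 = (x_2 − 2)/3 = -5/7
Digits: (2, 1, 2).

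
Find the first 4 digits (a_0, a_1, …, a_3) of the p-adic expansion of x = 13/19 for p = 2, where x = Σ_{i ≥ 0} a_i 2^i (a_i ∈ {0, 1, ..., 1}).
(a_0, …, a_3) = (1, 1, 1, 1)

v_2(13/19) = 0 (numerator and denominator both coprime to 2), so x ∈ ℤ_2^×. Compute digits iteratively via a_i = x_i mod 2, x_{i+1} = (x_i − a_i)/2, with x_0 = x:
  x_0 = 13/19;  a_0 = 1;  x_1 = (x_0 − 1)/2 = -3/19
  x_1 = -3/19;  a_1 = 1;  x_2 = (x_1 − 1)/2 = -11/19
  x_2 = -11/19;  a_2 = 1;  x_3 = (x_2 − 1)/2 = -15/19
  x_3 = -15/19;  a_3 = 1;  x_4 = (x_3 − 1)/2 = -17/19
Digits: (1, 1, 1, 1).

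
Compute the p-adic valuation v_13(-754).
v_13(-754) = 1

v_13(n) is the largest exponent k such that 13^k divides n. Factor out: -754 = -13^1 · 58. (Sign doesn't affect v_p.) So v_13(-754) = 1.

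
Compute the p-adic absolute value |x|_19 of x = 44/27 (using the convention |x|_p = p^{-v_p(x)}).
|44/27|_19 = 1

Step 1 — compute v_19(x) by factoring powers of 19 out of the numerator and denominator: v_19(44/27) = 0. Step 2 — apply |x|_p = p^{-v_p(x)} = 19^{0} = 1.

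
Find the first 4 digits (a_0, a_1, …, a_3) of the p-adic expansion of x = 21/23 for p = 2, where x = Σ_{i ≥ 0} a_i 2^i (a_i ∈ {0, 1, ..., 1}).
(a_0, …, a_3) = (1, 1, 0, 0)

v_2(21/23) = 0 (numerator and denominator both coprime to 2), so x ∈ ℤ_2^×. Compute digits iteratively via a_i = x_i mod 2, x_{i+1} = (x_i − a_i)/2, with x_0 = x:
  x_0 = 21/23;  a_0 = 1;  x_1 = (x_0 − 1)/2 = -1/23
  x_1 = -1/23;  a_1 = 1;  x_2 = (x_1 − 1)/2 = -12/23
  x_2 = -12/23;  a_2 = 0;  x_3 = (x_2 − 0)/2 = -6/23
  x_3 = -6/23;  a_3 = 0;  x_4 = (x_3 − 0)/2 = -3/23
Digits: (1, 1, 0, 0).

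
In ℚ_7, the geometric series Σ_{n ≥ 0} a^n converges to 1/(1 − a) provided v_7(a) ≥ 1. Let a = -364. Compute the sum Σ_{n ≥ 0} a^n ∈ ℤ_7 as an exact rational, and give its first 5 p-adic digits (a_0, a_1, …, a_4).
Σ a^n = 1/(1 − a) = 1/365;  first 5 digits = (1, 4, 1, 1, 6)

v_7(a) = 1 ≥ 1, so the series converges in ℤ_7 to 1/(1 − a) = 1/(1 − (-364)) = 1/365. Expand this rational in ℤ_7: compute digits iteratively via d_i = x_i mod 7, x_{i+1} = (x_i − d_i)/7. The first 5 digits are (1, 4, 1, 1, 6).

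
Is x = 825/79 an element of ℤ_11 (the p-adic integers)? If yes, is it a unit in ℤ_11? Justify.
x ∈ ℤ_11 but not a unit; v_11(x) = 1 > 0

ℤ_11 = {x ∈ ℚ_11 : v_11(x) ≥ 0} and ℤ_11^× = {x ∈ ℤ_11 : v_11(x) = 0}. Here v_11(825/79) = v_11(num) − v_11(den) = 1; compare against these criteria.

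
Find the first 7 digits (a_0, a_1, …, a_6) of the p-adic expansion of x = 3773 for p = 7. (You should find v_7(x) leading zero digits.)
(a_0, …, a_6) = (0, 0, 0, 4, 1, 0, 0)

v_7(3773) = 3, so a_0 = ... = a_2 = 0. Factor out: x = 7^3 · u with u = 11 a unit in ℤ_7. Expand u iteratively via a_{v+i} = u_i mod 7, u_{i+1} = (u_i − a_{v+i})/7:
  u_0 = 11;  a_3 = 4;  u_1 = (u_0 − 4)/7 = 1
  u_1 = 1;  a_4 = 1;  u_2 = (u_1 − 1)/7 = 0
  u_2 = 0;  a_5 = 0;  u_3 = (u_2 − 0)/7 = 0
  u_3 = 0;  a_6 = 0;  u_4 = (u_3 − 0)/7 = 0
Digits: (0, 0, 0, 4, 1, 0, 0).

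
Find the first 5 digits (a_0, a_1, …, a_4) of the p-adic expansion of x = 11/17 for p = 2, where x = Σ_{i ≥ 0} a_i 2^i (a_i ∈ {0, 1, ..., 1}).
(a_0, …, a_4) = (1, 1, 0, 1, 1)

v_2(11/17) = 0 (numerator and denominator both coprime to 2), so x ∈ ℤ_2^×. Compute digits iteratively via a_i = x_i mod 2, x_{i+1} = (x_i − a_i)/2, with x_0 = x:
  x_0 = 11/17;  a_0 = 1;  x_1 = (x_0 − 1)/2 = -3/17
  x_1 = -3/17;  a_1 = 1;  x_2 = (x_1 − 1)/2 = -10/17
  x_2 = -10/17;  a_2 = 0;  x_3 = (x_2 − 0)/2 = -5/17
  x_3 = -5/17;  a_3 = 1;  x_4 = (x_3 − 1)/2 = -11/17
  x_4 = -11/17;  a_4 = 1;  x_5 = (x_4 − 1)/2 = -14/17
Digits: (1, 1, 0, 1, 1).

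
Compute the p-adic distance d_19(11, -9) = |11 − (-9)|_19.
d_19(11, -9) = 1

Step 1 — x − y = 11 − (-9) = 20. Step 2 — v_19(20) = 0 (factor: 20 = (19^0 · 20); the sign does not affect v_p). Step 3 — |x − y|_19 = 19^{0} = 1.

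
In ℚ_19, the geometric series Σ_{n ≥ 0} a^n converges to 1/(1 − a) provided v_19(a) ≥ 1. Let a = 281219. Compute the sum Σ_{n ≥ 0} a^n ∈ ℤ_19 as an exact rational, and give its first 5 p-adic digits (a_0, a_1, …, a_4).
Σ a^n = 1/(1 − a) = -1/281218;  first 5 digits = (1, 0, 0, 3, 2)

v_19(a) = 3 ≥ 1, so the series converges in ℤ_19 to 1/(1 − a) = 1/(1 − 281219) = -1/281218. Expand this rational in ℤ_19: compute digits iteratively via d_i = x_i mod 19, x_{i+1} = (x_i − d_i)/19. The first 5 digits are (1, 0, 0, 3, 2).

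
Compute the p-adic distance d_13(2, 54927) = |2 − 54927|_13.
d_13(2, 54927) = 1/2197

Step 1 — x − y = 2 − 54927 = -54925. Step 2 — v_13(-54925) = 3 (factor: -54925 = −(13^3 · 25); the sign does not affect v_p). Step 3 — |x − y|_13 = 13^{-3} = 1/2197.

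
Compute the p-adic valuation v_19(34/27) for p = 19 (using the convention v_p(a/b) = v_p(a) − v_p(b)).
v_19(34/27) = 0

Factor powers of 19 from the numerator and denominator of the reduced fraction: 34 = 19^0 · 34 and 27 = 19^0 · 27. Apply v_p(a/b) = v_p(a) − v_p(b): v_19(34/27) = 0 − 0 = 0.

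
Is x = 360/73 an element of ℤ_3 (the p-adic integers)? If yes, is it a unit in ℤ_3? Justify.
x ∈ ℤ_3 but not a unit; v_3(x) = 2 > 0

ℤ_3 = {x ∈ ℚ_3 : v_3(x) ≥ 0} and ℤ_3^× = {x ∈ ℤ_3 : v_3(x) = 0}. Here v_3(360/73) = v_3(num) − v_3(den) = 2; compare against these criteria.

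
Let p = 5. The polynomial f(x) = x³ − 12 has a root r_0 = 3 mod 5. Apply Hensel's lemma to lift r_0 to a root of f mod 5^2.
r_1 = 8 (mod 25)

Hensel: r_{i+1} = r_i − f(r_i)/f′(r_i) mod 5^{i+2}, where f′(x) = 3x². Iterate:
  r_0 = 3 (mod 5)
  r_1 = 8 (mod 25)
Final: r = 8 with f(r) ≡ 0 mod 5^2.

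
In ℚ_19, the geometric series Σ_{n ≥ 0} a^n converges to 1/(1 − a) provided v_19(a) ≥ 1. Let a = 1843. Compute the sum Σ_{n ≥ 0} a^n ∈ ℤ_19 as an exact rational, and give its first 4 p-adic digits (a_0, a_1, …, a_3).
Σ a^n = 1/(1 − a) = -1/1842;  first 4 digits = (1, 2, 9, 9)

v_19(a) = 1 ≥ 1, so the series converges in ℤ_19 to 1/(1 − a) = 1/(1 − 1843) = -1/1842. Expand this rational in ℤ_19: compute digits iteratively via d_i = x_i mod 19, x_{i+1} = (x_i − d_i)/19. The first 4 digits are (1, 2, 9, 9).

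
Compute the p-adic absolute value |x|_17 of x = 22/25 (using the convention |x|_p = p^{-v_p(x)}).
|22/25|_17 = 1

Step 1 — compute v_17(x) by factoring powers of 17 out of the numerator and denominator: v_17(22/25) = 0. Step 2 — apply |x|_p = p^{-v_p(x)} = 17^{0} = 1.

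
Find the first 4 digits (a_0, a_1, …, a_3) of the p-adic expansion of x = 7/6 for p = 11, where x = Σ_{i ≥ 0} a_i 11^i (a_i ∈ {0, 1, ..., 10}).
(a_0, …, a_3) = (3, 9, 1, 9)

v_11(7/6) = 0 (numerator and denominator both coprime to 11), so x ∈ ℤ_11^×. Compute digits iteratively via a_i = x_i mod 11, x_{i+1} = (x_i − a_i)/11, with x_0 = x:
  x_0 = 7/6;  a_0 = 3;  x_1 = (x_0 − 3)/11 = -1/6
  x_1 = -1/6;  a_1 = 9;  x_2 = (x_1 − 9)/11 = -5/6
  x_2 = -5/6;  a_2 = 1;  x_3 = (x_2 − 1)/11 = -1/6
  x_3 = -1/6;  a_3 = 9;  x_4 = (x_3 − 9)/11 = -5/6
Digits: (3, 9, 1, 9).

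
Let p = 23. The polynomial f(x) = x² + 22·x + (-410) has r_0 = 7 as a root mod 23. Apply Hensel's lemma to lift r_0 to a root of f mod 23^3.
r_2 = 8609 (mod 12167)

Hensel: r_{i+1} = r_i − f(r_i)·(f′(r_i))^{-1} mod 23^{i+2}, f′(x) = 2x + 22. Iterate:
  r_0 = 7 (mod 23)
  r_1 = 145 (mod 529)
  r_2 = 8609 (mod 12167)
Final: r = 8609 satisfies f(r) ≡ 0 mod 23^3.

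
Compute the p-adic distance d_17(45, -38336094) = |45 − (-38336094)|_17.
d_17(45, -38336094) = 1/1419857

Step 1 — x − y = 45 − (-38336094) = 38336139. Step 2 — v_17(38336139) = 5 (factor: 38336139 = (17^5 · 27); the sign does not affect v_p). Step 3 — |x − y|_17 = 17^{-5} = 1/1419857.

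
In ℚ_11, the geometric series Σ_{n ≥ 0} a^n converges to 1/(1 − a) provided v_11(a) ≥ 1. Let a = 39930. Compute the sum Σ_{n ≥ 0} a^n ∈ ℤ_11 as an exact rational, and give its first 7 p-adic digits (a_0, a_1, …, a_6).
Σ a^n = 1/(1 − a) = -1/39929;  first 7 digits = (1, 0, 0, 8, 2, 0, 9)

v_11(a) = 3 ≥ 1, so the series converges in ℤ_11 to 1/(1 − a) = 1/(1 − 39930) = -1/39929. Expand this rational in ℤ_11: compute digits iteratively via d_i = x_i mod 11, x_{i+1} = (x_i − d_i)/11. The first 7 digits are (1, 0, 0, 8, 2, 0, 9).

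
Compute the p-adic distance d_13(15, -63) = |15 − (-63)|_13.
d_13(15, -63) = 1/13

Step 1 — x − y = 15 − (-63) = 78. Step 2 — v_13(78) = 1 (factor: 78 = (13^1 · 6); the sign does not affect v_p). Step 3 — |x − y|_13 = 13^{-1} = 1/13.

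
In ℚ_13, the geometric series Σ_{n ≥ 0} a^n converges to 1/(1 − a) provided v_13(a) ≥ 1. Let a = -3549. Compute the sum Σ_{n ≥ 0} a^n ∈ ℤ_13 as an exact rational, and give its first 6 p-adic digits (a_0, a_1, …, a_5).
Σ a^n = 1/(1 − a) = 1/3550;  first 6 digits = (1, 0, 5, 11, 11, 7)

v_13(a) = 2 ≥ 1, so the series converges in ℤ_13 to 1/(1 − a) = 1/(1 − (-3549)) = 1/3550. Expand this rational in ℤ_13: compute digits iteratively via d_i = x_i mod 13, x_{i+1} = (x_i − d_i)/13. The first 6 digits are (1, 0, 5, 11, 11, 7).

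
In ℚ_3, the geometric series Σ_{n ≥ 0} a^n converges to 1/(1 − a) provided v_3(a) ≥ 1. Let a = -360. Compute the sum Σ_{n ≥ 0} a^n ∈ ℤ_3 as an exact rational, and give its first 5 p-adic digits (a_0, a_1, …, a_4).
Σ a^n = 1/(1 − a) = 1/361;  first 5 digits = (1, 0, 2, 1, 2)

v_3(a) = 2 ≥ 1, so the series converges in ℤ_3 to 1/(1 − a) = 1/(1 − (-360)) = 1/361. Expand this rational in ℤ_3: compute digits iteratively via d_i = x_i mod 3, x_{i+1} = (x_i − d_i)/3. The first 5 digits are (1, 0, 2, 1, 2).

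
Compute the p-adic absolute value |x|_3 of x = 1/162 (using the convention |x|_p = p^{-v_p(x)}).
|1/162|_3 = 81

Step 1 — compute v_3(x) by factoring powers of 3 out of the numerator and denominator: v_3(1/162) = -4. Step 2 — apply |x|_p = p^{-v_p(x)} = 3^{4} = 81.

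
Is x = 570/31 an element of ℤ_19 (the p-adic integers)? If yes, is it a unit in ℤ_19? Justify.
x ∈ ℤ_19 but not a unit; v_19(x) = 1 > 0

ℤ_19 = {x ∈ ℚ_19 : v_19(x) ≥ 0} and ℤ_19^× = {x ∈ ℤ_19 : v_19(x) = 0}. Here v_19(570/31) = v_19(num) − v_19(den) = 1; compare against these criteria.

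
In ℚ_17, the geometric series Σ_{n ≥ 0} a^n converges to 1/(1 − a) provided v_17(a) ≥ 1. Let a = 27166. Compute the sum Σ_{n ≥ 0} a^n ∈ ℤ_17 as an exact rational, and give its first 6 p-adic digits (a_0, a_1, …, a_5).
Σ a^n = 1/(1 − a) = -1/27165;  first 6 digits = (1, 0, 9, 5, 13, 9)

v_17(a) = 2 ≥ 1, so the series converges in ℤ_17 to 1/(1 − a) = 1/(1 − 27166) = -1/27165. Expand this rational in ℤ_17: compute digits iteratively via d_i = x_i mod 17, x_{i+1} = (x_i − d_i)/17. The first 6 digits are (1, 0, 9, 5, 13, 9).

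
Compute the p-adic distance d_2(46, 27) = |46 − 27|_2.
d_2(46, 27) = 1

Step 1 — x − y = 46 − 27 = 19. Step 2 — v_2(19) = 0 (factor: 19 = (2^0 · 19); the sign does not affect v_p). Step 3 — |x − y|_2 = 2^{0} = 1.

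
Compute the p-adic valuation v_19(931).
v_19(931) = 1

v_19(n) is the largest exponent k such that 19^k divides n. Factor out: 931 = 19^1 · 49. (Sign doesn't affect v_p.) So v_19(931) = 1.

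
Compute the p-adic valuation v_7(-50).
v_7(-50) = 0

v_7(n) is the largest exponent k such that 7^k divides n. Factor out: -50 = -7^0 · 50. (Sign doesn't affect v_p.) So v_7(-50) = 0.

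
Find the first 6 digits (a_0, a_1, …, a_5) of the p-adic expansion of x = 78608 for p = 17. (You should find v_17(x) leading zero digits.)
(a_0, …, a_5) = (0, 0, 0, 16, 0, 0)

v_17(78608) = 3, so a_0 = ... = a_2 = 0. Factor out: x = 17^3 · u with u = 16 a unit in ℤ_17. Expand u iteratively via a_{v+i} = u_i mod 17, u_{i+1} = (u_i − a_{v+i})/17:
  u_0 = 16;  a_3 = 16;  u_1 = (u_0 − 16)/17 = 0
  u_1 = 0;  a_4 = 0;  u_2 = (u_1 − 0)/17 = 0
  u_2 = 0;  a_5 = 0;  u_3 = (u_2 − 0)/17 = 0
Digits: (0, 0, 0, 16, 0, 0).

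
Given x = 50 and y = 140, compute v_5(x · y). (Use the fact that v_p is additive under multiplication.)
v_5(7000) = 3

v_p(x) = 2 (factor: 50 = 5^2 · 2); v_p(y) = 1 (factor: 140 = 5^1 · 28). Additivity: v_p(xy) = v_p(x) + v_p(y) = 2 + 1 = 3. (Direct check: xy = 7000 = 5^3 · (56).)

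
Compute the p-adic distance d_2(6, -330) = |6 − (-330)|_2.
d_2(6, -330) = 1/16

Step 1 — x − y = 6 − (-330) = 336. Step 2 — v_2(336) = 4 (factor: 336 = (2^4 · 21); the sign does not affect v_p). Step 3 — |x − y|_2 = 2^{-4} = 1/16.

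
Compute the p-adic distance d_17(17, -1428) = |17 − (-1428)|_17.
d_17(17, -1428) = 1/289

Step 1 — x − y = 17 − (-1428) = 1445. Step 2 — v_17(1445) = 2 (factor: 1445 = (17^2 · 5); the sign does not affect v_p). Step 3 — |x − y|_17 = 17^{-2} = 1/289.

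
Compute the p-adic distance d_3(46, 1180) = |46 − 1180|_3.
d_3(46, 1180) = 1/81

Step 1 — x − y = 46 − 1180 = -1134. Step 2 — v_3(-1134) = 4 (factor: -1134 = −(3^4 · 14); the sign does not affect v_p). Step 3 — |x − y|_3 = 3^{-4} = 1/81.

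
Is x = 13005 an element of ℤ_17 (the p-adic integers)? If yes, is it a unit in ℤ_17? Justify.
x ∈ ℤ_17 but not a unit; v_17(x) = 2 > 0

ℤ_17 = {x ∈ ℚ_17 : v_17(x) ≥ 0} and ℤ_17^× = {x ∈ ℤ_17 : v_17(x) = 0}. Here v_17(13005) = v_17(num) − v_17(den) = 2; compare against these criteria.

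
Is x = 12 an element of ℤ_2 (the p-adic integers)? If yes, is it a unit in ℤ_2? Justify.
x ∈ ℤ_2 but not a unit; v_2(x) = 2 > 0

ℤ_2 = {x ∈ ℚ_2 : v_2(x) ≥ 0} and ℤ_2^× = {x ∈ ℤ_2 : v_2(x) = 0}. Here v_2(12) = v_2(num) − v_2(den) = 2; compare against these criteria.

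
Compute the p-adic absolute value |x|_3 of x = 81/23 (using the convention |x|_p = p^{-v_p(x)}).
|81/23|_3 = 1/81

Step 1 — compute v_3(x) by factoring powers of 3 out of the numerator and denominator: v_3(81/23) = 4. Step 2 — apply |x|_p = p^{-v_p(x)} = 3^{-4} = 1/81.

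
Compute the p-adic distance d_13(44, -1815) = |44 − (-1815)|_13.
d_13(44, -1815) = 1/169

Step 1 — x − y = 44 − (-1815) = 1859. Step 2 — v_13(1859) = 2 (factor: 1859 = (13^2 · 11); the sign does not affect v_p). Step 3 — |x − y|_13 = 13^{-2} = 1/169.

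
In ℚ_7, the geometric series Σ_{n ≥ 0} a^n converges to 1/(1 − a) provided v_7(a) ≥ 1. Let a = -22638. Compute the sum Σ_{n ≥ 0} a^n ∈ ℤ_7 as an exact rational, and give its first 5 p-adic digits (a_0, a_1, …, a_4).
Σ a^n = 1/(1 − a) = 1/22639;  first 5 digits = (1, 0, 0, 4, 4)

v_7(a) = 3 ≥ 1, so the series converges in ℤ_7 to 1/(1 − a) = 1/(1 − (-22638)) = 1/22639. Expand this rational in ℤ_7: compute digits iteratively via d_i = x_i mod 7, x_{i+1} = (x_i − d_i)/7. The first 5 digits are (1, 0, 0, 4, 4).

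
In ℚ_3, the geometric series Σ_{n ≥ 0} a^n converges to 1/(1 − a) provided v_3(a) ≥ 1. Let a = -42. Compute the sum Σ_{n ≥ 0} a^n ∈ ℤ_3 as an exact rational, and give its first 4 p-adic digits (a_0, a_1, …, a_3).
Σ a^n = 1/(1 − a) = 1/43;  first 4 digits = (1, 1, 2, 1)

v_3(a) = 1 ≥ 1, so the series converges in ℤ_3 to 1/(1 − a) = 1/(1 − (-42)) = 1/43. Expand this rational in ℤ_3: compute digits iteratively via d_i = x_i mod 3, x_{i+1} = (x_i − d_i)/3. The first 4 digits are (1, 1, 2, 1).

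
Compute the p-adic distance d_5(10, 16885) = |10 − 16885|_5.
d_5(10, 16885) = 1/625

Step 1 — x − y = 10 − 16885 = -16875. Step 2 — v_5(-16875) = 4 (factor: -16875 = −(5^4 · 27); the sign does not affect v_p). Step 3 — |x − y|_5 = 5^{-4} = 1/625.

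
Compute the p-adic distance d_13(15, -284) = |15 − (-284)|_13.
d_13(15, -284) = 1/13

Step 1 — x − y = 15 − (-284) = 299. Step 2 — v_13(299) = 1 (factor: 299 = (13^1 · 23); the sign does not affect v_p). Step 3 — |x − y|_13 = 13^{-1} = 1/13.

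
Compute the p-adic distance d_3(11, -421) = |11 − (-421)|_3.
d_3(11, -421) = 1/27

Step 1 — x − y = 11 − (-421) = 432. Step 2 — v_3(432) = 3 (factor: 432 = (3^3 · 16); the sign does not affect v_p). Step 3 — |x − y|_3 = 3^{-3} = 1/27.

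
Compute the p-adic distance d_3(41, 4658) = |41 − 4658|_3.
d_3(41, 4658) = 1/243

Step 1 — x − y = 41 − 4658 = -4617. Step 2 — v_3(-4617) = 5 (factor: -4617 = −(3^5 · 19); the sign does not affect v_p). Step 3 — |x − y|_3 = 3^{-5} = 1/243.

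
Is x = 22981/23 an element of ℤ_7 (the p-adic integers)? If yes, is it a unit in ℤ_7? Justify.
x ∈ ℤ_7 but not a unit; v_7(x) = 3 > 0

ℤ_7 = {x ∈ ℚ_7 : v_7(x) ≥ 0} and ℤ_7^× = {x ∈ ℤ_7 : v_7(x) = 0}. Here v_7(22981/23) = v_7(num) − v_7(den) = 3; compare against these criteria.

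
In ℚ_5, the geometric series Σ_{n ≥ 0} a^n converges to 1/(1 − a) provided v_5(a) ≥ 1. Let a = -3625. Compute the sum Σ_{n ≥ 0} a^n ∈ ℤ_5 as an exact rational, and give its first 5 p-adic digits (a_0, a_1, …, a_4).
Σ a^n = 1/(1 − a) = 1/3626;  first 5 digits = (1, 0, 0, 1, 4)

v_5(a) = 3 ≥ 1, so the series converges in ℤ_5 to 1/(1 − a) = 1/(1 − (-3625)) = 1/3626. Expand this rational in ℤ_5: compute digits iteratively via d_i = x_i mod 5, x_{i+1} = (x_i − d_i)/5. The first 5 digits are (1, 0, 0, 1, 4).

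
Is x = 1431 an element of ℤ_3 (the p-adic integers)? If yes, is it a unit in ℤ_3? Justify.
x ∈ ℤ_3 but not a unit; v_3(x) = 3 > 0

ℤ_3 = {x ∈ ℚ_3 : v_3(x) ≥ 0} and ℤ_3^× = {x ∈ ℤ_3 : v_3(x) = 0}. Here v_3(1431) = v_3(num) − v_3(den) = 3; compare against these criteria.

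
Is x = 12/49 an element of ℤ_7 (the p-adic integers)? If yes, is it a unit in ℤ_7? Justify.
x ∉ ℤ_7 (v_7(x) = -2 < 0)

ℤ_7 = {x ∈ ℚ_7 : v_7(x) ≥ 0} and ℤ_7^× = {x ∈ ℤ_7 : v_7(x) = 0}. Here v_7(12/49) = v_7(num) − v_7(den) = -2; compare against these criteria.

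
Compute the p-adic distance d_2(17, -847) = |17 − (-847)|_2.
d_2(17, -847) = 1/32

Step 1 — x − y = 17 − (-847) = 864. Step 2 — v_2(864) = 5 (factor: 864 = (2^5 · 27); the sign does not affect v_p). Step 3 — |x − y|_2 = 2^{-5} = 1/32.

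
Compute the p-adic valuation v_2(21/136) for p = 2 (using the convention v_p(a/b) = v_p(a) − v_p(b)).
v_2(21/136) = -3

Factor powers of 2 from the numerator and denominator of the reduced fraction: 21 = 2^0 · 21 and 136 = 2^3 · 17. Apply v_p(a/b) = v_p(a) − v_p(b): v_2(21/136) = 0 − 3 = -3.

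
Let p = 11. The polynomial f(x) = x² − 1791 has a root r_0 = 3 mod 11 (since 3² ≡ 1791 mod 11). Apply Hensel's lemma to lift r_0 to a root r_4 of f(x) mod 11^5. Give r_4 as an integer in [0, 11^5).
r_4 = 35511 (mod 161051)

Hensel's recurrence: r_{i+1} = r_i − f(r_i)·(f′(r_i))^{-1} mod 11^{i+2}, with f′(x) = 2x. Iterate:
  r_0 = 3 (mod 11)
  r_1 = 58 (mod 121)
  r_2 = 905 (mod 1331)
  r_3 = 6229 (mod 14641)
  r_4 = 35511 (mod 161051)
Final: r_4 = 35511, and one checks f(r_4) ≡ 0 mod 11^5.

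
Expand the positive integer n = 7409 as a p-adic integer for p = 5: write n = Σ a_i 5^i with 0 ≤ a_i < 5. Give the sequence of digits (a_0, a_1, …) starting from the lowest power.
(a_0, a_1, …) = (4, 1, 1, 4, 1, 2)

Repeated division by 5 gives the digits low-to-high: 7409 = 4 + 1·5^1 + 1·5^2 + 4·5^3 + 1·5^4 + 2·5^5. Digit sequence: (4, 1, 1, 4, 1, 2).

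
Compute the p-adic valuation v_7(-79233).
v_7(-79233) = 4

v_7(n) is the largest exponent k such that 7^k divides n. Factor out: -79233 = -7^4 · 33. (Sign doesn't affect v_p.) So v_7(-79233) = 4.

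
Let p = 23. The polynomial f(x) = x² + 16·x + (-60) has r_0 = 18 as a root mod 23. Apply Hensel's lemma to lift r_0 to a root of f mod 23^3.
r_2 = 7332 (mod 12167)

Hensel: r_{i+1} = r_i − f(r_i)·(f′(r_i))^{-1} mod 23^{i+2}, f′(x) = 2x + 16. Iterate:
  r_0 = 18 (mod 23)
  r_1 = 455 (mod 529)
  r_2 = 7332 (mod 12167)
Final: r = 7332 satisfies f(r) ≡ 0 mod 23^3.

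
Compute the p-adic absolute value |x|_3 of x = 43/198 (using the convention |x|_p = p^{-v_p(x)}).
|43/198|_3 = 9

Step 1 — compute v_3(x) by factoring powers of 3 out of the numerator and denominator: v_3(43/198) = -2. Step 2 — apply |x|_p = p^{-v_p(x)} = 3^{2} = 9.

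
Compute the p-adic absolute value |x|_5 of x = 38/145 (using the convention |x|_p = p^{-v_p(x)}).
|38/145|_5 = 5

Step 1 — compute v_5(x) by factoring powers of 5 out of the numerator and denominator: v_5(38/145) = -1. Step 2 — apply |x|_p = p^{-v_p(x)} = 5^{1} = 5.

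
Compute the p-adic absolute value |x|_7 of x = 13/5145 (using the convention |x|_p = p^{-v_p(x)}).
|13/5145|_7 = 343

Step 1 — compute v_7(x) by factoring powers of 7 out of the numerator and denominator: v_7(13/5145) = -3. Step 2 — apply |x|_p = p^{-v_p(x)} = 7^{3} = 343.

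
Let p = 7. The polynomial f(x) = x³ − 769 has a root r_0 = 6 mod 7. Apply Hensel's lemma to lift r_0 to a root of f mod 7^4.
r_3 = 811 (mod 2401)

Hensel: r_{i+1} = r_i − f(r_i)/f′(r_i) mod 7^{i+2}, where f′(x) = 3x². Iterate:
  r_0 = 6 (mod 7)
  r_1 = 27 (mod 49)
  r_2 = 125 (mod 343)
  r_3 = 811 (mod 2401)
Final: r = 811 with f(r) ≡ 0 mod 7^4.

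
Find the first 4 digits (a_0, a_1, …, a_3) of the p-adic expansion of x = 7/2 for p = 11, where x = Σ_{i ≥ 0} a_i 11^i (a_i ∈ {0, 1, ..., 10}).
(a_0, …, a_3) = (9, 5, 5, 5)

v_11(7/2) = 0 (numerator and denominator both coprime to 11), so x ∈ ℤ_11^×. Compute digits iteratively via a_i = x_i mod 11, x_{i+1} = (x_i − a_i)/11, with x_0 = x:
  x_0 = 7/2;  a_0 = 9;  x_1 = (x_0 − 9)/11 = -1/2
  x_1 = -1/2;  a_1 = 5;  x_2 = (x_1 − 5)/11 = -1/2
  x_2 = -1/2;  a_2 = 5;  x_3 = (x_2 − 5)/11 = -1/2
  x_3 = -1/2;  a_3 = 5;  x_4 = (x_3 − 5)/11 = -1/2
Digits: (9, 5, 5, 5).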